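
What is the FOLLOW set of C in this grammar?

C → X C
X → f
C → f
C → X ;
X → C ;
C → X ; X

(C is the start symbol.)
To compute FOLLOW(C), find every occurrence of C on a right-hand side N → α C β: add FIRST(β) \ {ε}, and if β is empty or nullable also add FOLLOW(N). Iterate to a fixed point.

C is the start symbol, so $ ∈ FOLLOW(C).
In C → X C: C is at the end; this adds FOLLOW(C) to itself — nothing new
In X → C ;: C is followed by ';', add FIRST(';') \ {ε} = { ';' }

Taking the union: FOLLOW(C) = { $, ';' }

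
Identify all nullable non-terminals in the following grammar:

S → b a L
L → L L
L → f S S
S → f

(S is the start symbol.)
None

There are no ε-productions, so no non-terminal can derive ε.
No non-terminals are nullable.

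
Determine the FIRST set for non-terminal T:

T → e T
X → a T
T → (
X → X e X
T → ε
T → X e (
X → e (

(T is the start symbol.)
To compute FIRST(T), examine every production with T on the left-hand side, reading each right-hand side left to right until a non-nullable symbol is reached.

FIRST sets of the other non-terminals involved (by the same procedure, iterated to a fixed point):
  FIRST(X) = { 'a', 'e' }

From T → e T:
  - e is a terminal: add 'e' and stop
From T → (:
  - '(' is a terminal: add '(' and stop
From T → ε:
  - ε-production, so ε ∈ FIRST(T)
From T → X e (:
  - X is a non-terminal: add FIRST(X) \ {ε} = { 'a', 'e' }
    X is not nullable, so stop

Collecting: FIRST(T) = { '(', 'a', 'e', ε }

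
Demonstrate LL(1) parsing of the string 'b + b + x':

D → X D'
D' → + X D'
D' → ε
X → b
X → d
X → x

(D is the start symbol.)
Stack is shown with the top on the left.

Stack     Input        Action
-----------------------------
D $       b + b + x $  output D → X D'
X D' $    b + b + x $  output X → b
b D' $    b + b + x $  match 'b'
D' $      + b + x $    output D' → + X D'
+ X D' $  + b + x $    match '+'
X D' $    b + x $      output X → b
b D' $    b + x $      match 'b'
D' $      + x $        output D' → + X D'
+ X D' $  + x $        match '+'
X D' $    x $          output X → x
x D' $    x $          match 'x'
D' $      $            output D' → ε
$         $            accept

The string is accepted.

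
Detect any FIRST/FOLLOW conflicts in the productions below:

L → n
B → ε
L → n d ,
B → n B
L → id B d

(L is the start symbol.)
A FIRST/FOLLOW conflict occurs when a non-terminal N has a nullable alternative N → β (β ⇒* ε) and another alternative N → α with FIRST(α) ∩ FOLLOW(N) ≠ ∅: on such a lookahead the parser cannot decide between expanding α and letting N vanish via β.

Nullable non-terminals: B.

B: nullable alternative(s) B → ε; FOLLOW(B) = { 'd' }
  B → ε: FIRST \ {ε} = { } — this is the only nullable alternative, skip
  B → n B: FIRST \ {ε} = { 'n' } — disjoint from FOLLOW(B)

L has no nullable alternative, so no FIRST/FOLLOW check is needed there.

No FIRST/FOLLOW conflicts found.

Answer: No FIRST/FOLLOW conflicts.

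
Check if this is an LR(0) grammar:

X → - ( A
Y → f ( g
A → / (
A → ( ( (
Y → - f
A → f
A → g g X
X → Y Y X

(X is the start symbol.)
A grammar is LR(0) if no state in the canonical LR(0) collection has:
  - both a shift item (dot before a terminal) and a complete item (shift-reduce conflict), or
  - two or more complete items (reduce-reduce conflict; the accept item [X' → X .] counts as a complete item here).

Augment with X' → X and build the canonical LR(0) collection (I0 = CLOSURE({[X' → . X]}), then GOTO on every symbol after a dot until no new states appear). It has 22 states:
  I0: { [X → . - ( A], [X → . Y Y X], [X' → . X], [Y → . - f], [Y → . f ( g] }  — shift
  I1: { [X → - . ( A], [Y → - . f] }  — shift
  I2: { [X' → X .] }  — accept
  I3: { [X → Y . Y X], [Y → . - f], [Y → . f ( g] }  — shift
  I4: { [Y → f . ( g] }  — shift
  I5: { [Y → f ( . g] }  — shift
  I6: { [Y → f ( g .] }  — reduce
  I7: { [Y → - . f] }  — shift
  I8: { [X → . - ( A], [X → . Y Y X], [X → Y Y . X], [Y → . - f], [Y → . f ( g] }  — shift
  I9: { [X → Y Y X .] }  — reduce
  I10: { [Y → - f .] }  — reduce
  I11: { [A → . ( ( (], [A → . / (], [A → . f], [A → . g g X], [X → - ( . A] }  — shift
  I12: { [A → ( . ( (] }  — shift
  I13: { [A → / . (] }  — shift
  I14: { [X → - ( A .] }  — reduce
  I15: { [A → f .] }  — reduce
  I16: { [A → g . g X] }  — shift
  I17: { [A → g g . X], [X → . - ( A], [X → . Y Y X], [Y → . - f], [Y → . f ( g] }  — shift
  I18: { [A → g g X .] }  — reduce
  I19: { [A → / ( .] }  — reduce
  I20: { [A → ( ( . (] }  — shift
  I21: { [A → ( ( ( .] }  — reduce

Every state is either a pure shift/goto state or contains exactly one complete item and nothing to shift — no conflicts. The grammar is LR(0).

Answer: Yes, the grammar is LR(0)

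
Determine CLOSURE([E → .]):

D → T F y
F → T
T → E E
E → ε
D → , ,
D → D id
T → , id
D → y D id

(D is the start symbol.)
Start with: [E → .]
The dot is at the end, so nothing is added.

CLOSURE = { [E → .] }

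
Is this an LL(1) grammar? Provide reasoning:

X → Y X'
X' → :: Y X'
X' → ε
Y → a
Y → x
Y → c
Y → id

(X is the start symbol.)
Relevant sets:
  FOLLOW(X') = { $ }

For X':
  PREDICT(X' → :: Y X') = { '::' }
  PREDICT(X' → ε) = { $ }
For Y:
  PREDICT(Y → a) = { 'a' }
  PREDICT(Y → x) = { 'x' }
  PREDICT(Y → c) = { 'c' }
  PREDICT(Y → id) = { 'id' }
X has a single production, so nothing to check there.

All predict sets are disjoint. The grammar IS LL(1).

Answer: Yes, the grammar is LL(1).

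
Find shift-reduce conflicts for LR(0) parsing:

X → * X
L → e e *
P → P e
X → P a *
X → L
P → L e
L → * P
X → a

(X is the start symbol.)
A shift-reduce conflict occurs when an LR(0) state has both:
  - a complete (reduce) item [A → α .] (dot at the end), and
  - a shift item [B → β . c γ] (dot before a terminal).

Augment with X' → X and build the canonical LR(0) collection (I0 = CLOSURE({[X' → . X]}), then GOTO on every symbol after a dot until no new states appear). It has 15 states:
  I0: { [L → . * P], [L → . e e *], [P → . L e], [P → . P e], [X → . * X], [X → . L], [X → . P a *], [X → . a], [X' → . X] }  — shift
  I1: { [L → * . P], [L → . * P], [L → . e e *], [P → . L e], [P → . P e], [X → * . X], [X → . * X], [X → . L], [X → . P a *], [X → . a] }  — shift
  I2: { [P → L . e], [X → L .] }  — shift, reduce
  I3: { [P → P . e], [X → P . a *] }  — shift
  I4: { [X' → X .] }  — accept
  I5: { [X → a .] }  — reduce
  I6: { [L → e . e *] }  — shift
  I7: { [L → e e . *] }  — shift
  I8: { [L → e e * .] }  — reduce
  I9: { [X → P a . *] }  — shift
  I10: { [P → P e .] }  — reduce
  I11: { [X → P a * .] }  — reduce
  I12: { [P → L e .] }  — reduce
  I13: { [L → * P .], [P → P . e], [X → P . a *] }  — shift, reduce
  I14: { [X → * X .] }  — reduce

I2 contains reduce item [X → L .] and shift item [P → L . e] — shift-reduce conflict.
I13 contains reduce item [L → * P .] and shift items [P → P . e], [X → P . a *] — shift-reduce conflict.

Answer: Yes — I2: [X → L .] vs [P → L . e]; I13: [L → * P .] vs [P → P . e]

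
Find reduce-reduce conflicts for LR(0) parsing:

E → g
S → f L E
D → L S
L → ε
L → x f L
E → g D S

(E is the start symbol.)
A reduce-reduce conflict occurs when an LR(0) state has two complete items [A → α .] and [B → β .] — both call for a reduction, and with no lookahead the parser cannot choose between them.

Augment with E' → E and build the canonical LR(0) collection (I0 = CLOSURE({[E' → . E]}), then GOTO on every symbol after a dot until no new states appear). It has 13 states:
  I0: { [E → . g D S], [E → . g], [E' → . E] }  — shift
  I1: { [E' → E .] }  — accept
  I2: { [D → . L S], [E → g . D S], [E → g .], [L → . x f L], [L → .] }  — shift, 2 reduces
  I3: { [E → g D . S], [S → . f L E] }  — shift
  I4: { [D → L . S], [S → . f L E] }  — shift
  I5: { [L → x . f L] }  — shift
  I6: { [L → . x f L], [L → .], [L → x f . L] }  — shift, reduce
  I7: { [L → x f L .] }  — reduce
  I8: { [D → L S .] }  — reduce
  I9: { [L → . x f L], [L → .], [S → f . L E] }  — shift, reduce
  I10: { [E → . g D S], [E → . g], [S → f L . E] }  — shift
  I11: { [S → f L E .] }  — reduce
  I12: { [E → g D S .] }  — reduce

I2 contains complete items [E → g .], [L → .] — reduce-reduce conflict.

Answer: Yes — I2: [E → g .] vs [L → .]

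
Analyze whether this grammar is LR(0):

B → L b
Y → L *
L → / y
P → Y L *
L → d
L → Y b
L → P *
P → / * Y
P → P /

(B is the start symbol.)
Augment with B' → B and build the canonical LR(0) collection (I0 = CLOSURE({[B' → . B]}), then GOTO on every symbol after a dot until no new states appear). It has 18 states:
  I0: { [B → . L b], [B' → . B], [L → . / y], [L → . P *], [L → . Y b], [L → . d], [P → . / * Y], [P → . P /], [P → . Y L *], [Y → . L *] }  — shift
  I1: { [L → / . y], [P → / . * Y] }  — shift
  I2: { [B' → B .] }  — accept
  I3: { [B → L . b], [Y → L . *] }  — shift
  I4: { [L → P . *], [P → P . /] }  — shift
  I5: { [L → . / y], [L → . P *], [L → . Y b], [L → . d], [L → Y . b], [P → . / * Y], [P → . P /], [P → . Y L *], [P → Y . L *], [Y → . L *] }  — shift
  I6: { [L → d .] }  — reduce
  I7: { [P → Y L . *], [Y → L . *] }  — shift
  I8: { [L → Y b .] }  — reduce
  I9: { [P → Y L * .], [Y → L * .] }  — 2 reduces
  I10: { [L → P * .] }  — reduce
  I11: { [P → P / .] }  — reduce
  I12: { [Y → L * .] }  — reduce
  I13: { [B → L b .] }  — reduce
  I14: { [L → . / y], [L → . P *], [L → . Y b], [L → . d], [P → . / * Y], [P → . P /], [P → . Y L *], [P → / * . Y], [Y → . L *] }  — shift
  I15: { [L → / y .] }  — reduce
  I16: { [Y → L . *] }  — shift
  I17: { [L → . / y], [L → . P *], [L → . Y b], [L → . d], [L → Y . b], [P → . / * Y], [P → . P /], [P → . Y L *], [P → / * Y .], [P → Y . L *], [Y → . L *] }  — shift, reduce

Conflict in state I9:
  Reduce-reduce conflict: [P → Y L * .] and [Y → L * .]
So the grammar is NOT LR(0).

Answer: No. Reduce-reduce conflict: [P → Y L * .] and [Y → L * .]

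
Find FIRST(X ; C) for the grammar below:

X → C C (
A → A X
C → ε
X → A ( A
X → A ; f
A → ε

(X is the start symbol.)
FIRST sets of the non-terminals involved (from the grammar, by fixed-point iteration):
  FIRST(X) = { '(', ';' }

To compute FIRST(X ; C), process the symbols left to right:
Symbol X is a non-terminal. Add FIRST(X) \ {ε} = { '(', ';' }
X is not nullable (ε ∉ FIRST(X)), so stop here.
FIRST(X ; C) = { '(', ';' }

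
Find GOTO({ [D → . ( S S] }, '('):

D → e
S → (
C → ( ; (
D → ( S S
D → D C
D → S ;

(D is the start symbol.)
{ [D → ( . S S], [S → . (] }

GOTO(I, '(') = CLOSURE({ [A → αX.β] : [A → α.Xβ] ∈ I, X = '(' })

Items with dot before '(', with the dot advanced:
  [D → . ( S S] → [D → ( . S S]
Closure of the advanced items:
  [D → ( . S S] has the dot before S: add [S → . (]

GOTO = { [D → ( . S S], [S → . (] }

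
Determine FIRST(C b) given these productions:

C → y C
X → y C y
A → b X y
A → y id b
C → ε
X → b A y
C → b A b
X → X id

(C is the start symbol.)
{ 'b', 'y' }

FIRST sets of the non-terminals involved (from the grammar, by fixed-point iteration):
  FIRST(C) = { 'b', 'y', ε }

To compute FIRST(C b), process the symbols left to right:
Symbol C is a non-terminal. Add FIRST(C) \ {ε} = { 'b', 'y' }
C is nullable (ε ∈ FIRST(C)), continue to the next symbol.
Symbol b is a terminal. Add 'b' and stop.
FIRST(C b) = { 'b', 'y' }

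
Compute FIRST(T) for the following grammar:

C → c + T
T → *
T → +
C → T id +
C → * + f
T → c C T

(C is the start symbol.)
{ '*', '+', 'c' }

From T → *:
  - '*' is a terminal: add '*' and stop
From T → +:
  - '+' is a terminal: add '+' and stop
From T → c C T:
  - c is a terminal: add 'c' and stop

Collecting: FIRST(T) = { '*', '+', 'c' }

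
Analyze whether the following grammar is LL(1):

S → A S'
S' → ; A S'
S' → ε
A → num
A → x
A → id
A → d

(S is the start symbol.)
A grammar is LL(1) if for each non-terminal N with multiple productions, the predict sets of those productions are pairwise disjoint, where PREDICT(N → α) = (FIRST(α) \ {ε}) ∪ (FOLLOW(N) if α ⇒* ε).

Relevant sets:
  FOLLOW(S') = { $ }

For S':
  PREDICT(S' → ';' A S') = { ';' }
  PREDICT(S' → ε) = { $ }
For A:
  PREDICT(A → num) = { 'num' }
  PREDICT(A → x) = { 'x' }
  PREDICT(A → id) = { 'id' }
  PREDICT(A → d) = { 'd' }
S has a single production, so nothing to check there.

All predict sets are disjoint. The grammar IS LL(1).

Answer: Yes, the grammar is LL(1).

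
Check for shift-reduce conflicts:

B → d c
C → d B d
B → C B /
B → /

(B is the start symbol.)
No shift-reduce conflicts

A shift-reduce conflict occurs when an LR(0) state has both:
  - a complete (reduce) item [A → α .] (dot at the end), and
  - a shift item [B → β . c γ] (dot before a terminal).

Augment with B' → B and build the canonical LR(0) collection (I0 = CLOSURE({[B' → . B]}), then GOTO on every symbol after a dot until no new states appear). It has 10 states:
  I0: { [B → . /], [B → . C B /], [B → . d c], [B' → . B], [C → . d B d] }  — shift
  I1: { [B → / .] }  — reduce
  I2: { [B' → B .] }  — accept
  I3: { [B → . /], [B → . C B /], [B → . d c], [B → C . B /], [C → . d B d] }  — shift
  I4: { [B → . /], [B → . C B /], [B → . d c], [B → d . c], [C → . d B d], [C → d . B d] }  — shift
  I5: { [C → d B . d] }  — shift
  I6: { [B → d c .] }  — reduce
  I7: { [C → d B d .] }  — reduce
  I8: { [B → C B . /] }  — shift
  I9: { [B → C B / .] }  — reduce

No state contains both a complete item and a shift item.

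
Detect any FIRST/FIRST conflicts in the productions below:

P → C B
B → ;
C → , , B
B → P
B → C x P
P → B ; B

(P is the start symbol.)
Yes. P → C B / P → B ';' B on { ',' }; B → ';' / B → P on { ';' }; B → P / B → C x P on { ',' }

A FIRST/FIRST conflict occurs when two productions N → α and N → β for the same non-terminal have FIRST(α) ∩ FIRST(β) ≠ ∅ (with ε ∈ FIRST of a nullable right-hand side, so two nullable alternatives also conflict).

FIRST sets of the non-terminals at (or reachable through a nullable prefix from) the front of some alternative:
  FIRST(C) = { ',' }
  FIRST(B) = { ',', ';' }
  FIRST(P) = { ',', ';' }

Productions for P:
  P → C B: FIRST = { ',' }
  P → B ; B: FIRST = { ',', ';' }
Productions for B:
  B → ;: FIRST = { ';' }
  B → P: FIRST = { ',', ';' }
  B → C x P: FIRST = { ',' }
C has only one production, so no FIRST/FIRST conflict is possible there.

Conflict for P: P → C B and P → B ; B
  Overlap: { ',' }
Conflict for B: B → ; and B → P
  Overlap: { ';' }
Conflict for B: B → P and B → C x P
  Overlap: { ',' }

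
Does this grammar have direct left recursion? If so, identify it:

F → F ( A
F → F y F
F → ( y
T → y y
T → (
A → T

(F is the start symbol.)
Direct left recursion occurs when N → N α for some non-terminal N (the right-hand side begins with the left-hand side itself).

F → F ( A: LEFT RECURSIVE (starts with F)
F → F y F: LEFT RECURSIVE (starts with F)
F → ( y: starts with '('
T → y y: starts with y
T → (: starts with '('
A → T: starts with T

The grammar has direct left recursion on: F.

Answer: Yes, F is left-recursive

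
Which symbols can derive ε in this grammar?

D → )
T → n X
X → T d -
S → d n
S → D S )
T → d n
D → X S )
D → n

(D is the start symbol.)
None

A non-terminal is nullable if it can derive ε (the empty string): either it has an ε-production, or it has a production whose right-hand side consists entirely of nullable non-terminals.

There are no ε-productions, so no non-terminal can derive ε.
No non-terminals are nullable.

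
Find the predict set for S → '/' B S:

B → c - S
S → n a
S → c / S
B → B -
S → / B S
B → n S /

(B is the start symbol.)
PREDICT(S → '/' B S) = (FIRST(RHS) \ {ε}) ∪ (FOLLOW(S) if ε ∈ FIRST(RHS), i.e. RHS ⇒* ε)
FIRST('/' B S) = { '/' }
ε ∉ FIRST('/' B S), so FOLLOW(S) is not added.
PREDICT(S → '/' B S) = { '/' }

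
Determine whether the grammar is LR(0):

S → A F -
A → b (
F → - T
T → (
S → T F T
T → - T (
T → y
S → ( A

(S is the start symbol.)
Augment with S' → S and build the canonical LR(0) collection (I0 = CLOSURE({[S' → . S]}), then GOTO on every symbol after a dot until no new states appear). It has 19 states:
  I0: { [A → . b (], [S → . ( A], [S → . A F -], [S → . T F T], [S' → . S], [T → . (], [T → . - T (], [T → . y] }  — shift
  I1: { [A → . b (], [S → ( . A], [T → ( .] }  — shift, reduce
  I2: { [T → - . T (], [T → . (], [T → . - T (], [T → . y] }  — shift
  I3: { [F → . - T], [S → A . F -] }  — shift
  I4: { [S' → S .] }  — accept
  I5: { [F → . - T], [S → T . F T] }  — shift
  I6: { [A → b . (] }  — shift
  I7: { [T → y .] }  — reduce
  I8: { [A → b ( .] }  — reduce
  I9: { [F → - . T], [T → . (], [T → . - T (], [T → . y] }  — shift
  I10: { [S → T F . T], [T → . (], [T → . - T (], [T → . y] }  — shift
  I11: { [T → ( .] }  — reduce
  I12: { [S → T F T .] }  — reduce
  I13: { [F → - T .] }  — reduce
  I14: { [S → A F . -] }  — shift
  I15: { [S → A F - .] }  — reduce
  I16: { [T → - T . (] }  — shift
  I17: { [T → - T ( .] }  — reduce
  I18: { [S → ( A .] }  — reduce

Conflict in state I1:
  Shift-reduce conflict between [T → ( .] and [A → . b (]
So the grammar is NOT LR(0).

Answer: No. Shift-reduce conflict between [T → ( .] and [A → . b (]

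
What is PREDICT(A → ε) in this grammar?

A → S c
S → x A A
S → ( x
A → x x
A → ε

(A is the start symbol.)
PREDICT(A → ε) = (FIRST(RHS) \ {ε}) ∪ (FOLLOW(A) if ε ∈ FIRST(RHS), i.e. RHS ⇒* ε)
The right-hand side is ε (FIRST(ε) = { ε }), so the predict set is FOLLOW(A) = { $, '(', 'c', 'x' }
PREDICT(A → ε) = { $, '(', 'c', 'x' }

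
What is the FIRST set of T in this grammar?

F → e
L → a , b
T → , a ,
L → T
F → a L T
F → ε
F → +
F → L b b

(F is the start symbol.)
To compute FIRST(T), examine every production with T on the left-hand side, reading each right-hand side left to right until a non-nullable symbol is reached.

From T → , a ,:
  - ',' is a terminal: add ',' and stop

Collecting: FIRST(T) = { ',' }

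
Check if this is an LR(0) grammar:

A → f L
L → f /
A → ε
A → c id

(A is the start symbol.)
A grammar is LR(0) if no state in the canonical LR(0) collection has:
  - both a shift item (dot before a terminal) and a complete item (shift-reduce conflict), or
  - two or more complete items (reduce-reduce conflict; the accept item [A' → A .] counts as a complete item here).

Augment with A' → A and build the canonical LR(0) collection (I0 = CLOSURE({[A' → . A]}), then GOTO on every symbol after a dot until no new states appear). It has 8 states:
  I0: { [A → . c id], [A → . f L], [A → .], [A' → . A] }  — shift, reduce
  I1: { [A' → A .] }  — accept
  I2: { [A → c . id] }  — shift
  I3: { [A → f . L], [L → . f /] }  — shift
  I4: { [A → f L .] }  — reduce
  I5: { [L → f . /] }  — shift
  I6: { [L → f / .] }  — reduce
  I7: { [A → c id .] }  — reduce

Conflict in state I0:
  Shift-reduce conflict between [A → .] and [A → . c id]
So the grammar is NOT LR(0).

Answer: No. Shift-reduce conflict between [A → .] and [A → . c id]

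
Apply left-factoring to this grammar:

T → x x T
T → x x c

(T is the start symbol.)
Left-factoring transforms A → αβ₁ | αβ₂ into A → αA' and A' → β₁ | β₂
(α is the longest common prefix among the alternatives). Repeat until
no nonterminal has two alternatives with a common prefix.

Round 1: T has alternatives sharing prefix 'x x'. Introduce T': T → x x T'
  Add: T' → T
  Add: T' → c

No remaining common prefixes — done.

Resulting grammar:
T → x x T'
T' → T
T' → c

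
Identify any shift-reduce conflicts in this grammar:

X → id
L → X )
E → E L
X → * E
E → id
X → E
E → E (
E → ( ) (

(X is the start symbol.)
Augment with X' → X and build the canonical LR(0) collection (I0 = CLOSURE({[X' → . X]}), then GOTO on every symbol after a dot until no new states appear). It has 14 states:
  I0: { [E → . ( ) (], [E → . E (], [E → . E L], [E → . id], [X → . * E], [X → . E], [X → . id], [X' → . X] }  — shift
  I1: { [E → ( . ) (] }  — shift
  I2: { [E → . ( ) (], [E → . E (], [E → . E L], [E → . id], [X → * . E] }  — shift
  I3: { [E → . ( ) (], [E → . E (], [E → . E L], [E → . id], [E → E . (], [E → E . L], [L → . X )], [X → . * E], [X → . E], [X → . id], [X → E .] }  — shift, reduce
  I4: { [X' → X .] }  — accept
  I5: { [E → id .], [X → id .] }  — 2 reduces
  I6: { [E → ( . ) (], [E → E ( .] }  — shift, reduce
  I7: { [E → E L .] }  — reduce
  I8: { [L → X . )] }  — shift
  I9: { [L → X ) .] }  — reduce
  I10: { [E → ( ) . (] }  — shift
  I11: { [E → ( ) ( .] }  — reduce
  I12: { [E → . ( ) (], [E → . E (], [E → . E L], [E → . id], [E → E . (], [E → E . L], [L → . X )], [X → * E .], [X → . * E], [X → . E], [X → . id] }  — shift, reduce
  I13: { [E → id .] }  — reduce

I3 contains reduce item [X → E .] and shift items [E → . ( ) (], [E → E . (], [E → . id], [X → . * E], [X → . id] — shift-reduce conflict.
I6 contains reduce item [E → E ( .] and shift item [E → ( . ) (] — shift-reduce conflict.
I12 contains reduce item [X → * E .] and shift items [E → . ( ) (], [E → E . (], [E → . id], [X → . * E], [X → . id] — shift-reduce conflict.

Answer: Yes — I3: [X → E .] vs [E → . ( ) (]; I6: [E → E ( .] vs [E → ( . ) (]; I12: [X → * E .] vs [E → . ( ) (]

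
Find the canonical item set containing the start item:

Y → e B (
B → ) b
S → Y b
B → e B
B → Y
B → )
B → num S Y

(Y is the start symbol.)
{ [Y → . e B (], [Y' → . Y] }

First, augment the grammar with Y' → Y
I₀ = CLOSURE({ [Y' → . Y] }):
  [Y' → . Y] has the dot before Y: add [Y → . e B (]
No further items can be added.

I₀ = { [Y → . e B (], [Y' → . Y] }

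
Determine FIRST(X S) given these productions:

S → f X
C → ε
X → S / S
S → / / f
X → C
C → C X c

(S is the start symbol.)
{ '/', 'c', 'f' }

FIRST sets of the non-terminals involved (from the grammar, by fixed-point iteration):
  FIRST(X) = { '/', 'c', 'f', ε }
  FIRST(S) = { '/', 'f' }

To compute FIRST(X S), process the symbols left to right:
Symbol X is a non-terminal. Add FIRST(X) \ {ε} = { '/', 'c', 'f' }
X is nullable (ε ∈ FIRST(X)), continue to the next symbol.
Symbol S is a non-terminal. Add FIRST(S) \ {ε} = { '/', 'f' }
S is not nullable (ε ∉ FIRST(S)), so stop here.
FIRST(X S) = { '/', 'c', 'f' }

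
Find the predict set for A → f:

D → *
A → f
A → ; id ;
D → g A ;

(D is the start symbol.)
PREDICT(A → f) = (FIRST(RHS) \ {ε}) ∪ (FOLLOW(A) if ε ∈ FIRST(RHS), i.e. RHS ⇒* ε)
FIRST(f) = { 'f' }
ε ∉ FIRST(f), so FOLLOW(A) is not added.
PREDICT(A → f) = { 'f' }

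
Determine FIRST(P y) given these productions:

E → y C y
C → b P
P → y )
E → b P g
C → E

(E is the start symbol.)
FIRST sets of the non-terminals involved (from the grammar, by fixed-point iteration):
  FIRST(P) = { 'y' }

To compute FIRST(P y), process the symbols left to right:
Symbol P is a non-terminal. Add FIRST(P) \ {ε} = { 'y' }
P is not nullable (ε ∉ FIRST(P)), so stop here.
FIRST(P y) = { 'y' }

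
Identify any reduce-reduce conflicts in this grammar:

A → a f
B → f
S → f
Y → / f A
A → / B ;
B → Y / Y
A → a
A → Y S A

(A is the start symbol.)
No reduce-reduce conflicts

A reduce-reduce conflict occurs when an LR(0) state has two complete items [A → α .] and [B → β .] — both call for a reduction, and with no lookahead the parser cannot choose between them.

Augment with A' → A and build the canonical LR(0) collection (I0 = CLOSURE({[A' → . A]}), then GOTO on every symbol after a dot until no new states appear). It has 18 states:
  I0: { [A → . / B ;], [A → . Y S A], [A → . a f], [A → . a], [A' → . A], [Y → . / f A] }  — shift
  I1: { [A → / . B ;], [B → . Y / Y], [B → . f], [Y → . / f A], [Y → / . f A] }  — shift
  I2: { [A' → A .] }  — accept
  I3: { [A → Y . S A], [S → . f] }  — shift
  I4: { [A → a . f], [A → a .] }  — shift, reduce
  I5: { [A → a f .] }  — reduce
  I6: { [A → . / B ;], [A → . Y S A], [A → . a f], [A → . a], [A → Y S . A], [Y → . / f A] }  — shift
  I7: { [S → f .] }  — reduce
  I8: { [A → Y S A .] }  — reduce
  I9: { [Y → / . f A] }  — shift
  I10: { [A → / B . ;] }  — shift
  I11: { [B → Y . / Y] }  — shift
  I12: { [A → . / B ;], [A → . Y S A], [A → . a f], [A → . a], [B → f .], [Y → . / f A], [Y → / f . A] }  — shift, reduce
  I13: { [Y → / f A .] }  — reduce
  I14: { [B → Y / . Y], [Y → . / f A] }  — shift
  I15: { [B → Y / Y .] }  — reduce
  I16: { [A → / B ; .] }  — reduce
  I17: { [A → . / B ;], [A → . Y S A], [A → . a f], [A → . a], [Y → . / f A], [Y → / f . A] }  — shift

No state contains more than one complete item.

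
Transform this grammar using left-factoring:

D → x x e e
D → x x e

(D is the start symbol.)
D → x x e D'
D' → e
D' → ε

Left-factoring transforms A → αβ₁ | αβ₂ into A → αA' and A' → β₁ | β₂
(α is the longest common prefix among the alternatives). Repeat until
no nonterminal has two alternatives with a common prefix.

Round 1: D has alternatives sharing prefix 'x x e'. Introduce D': D → x x e D'
  Add: D' → e
  Add: D' → ε

No remaining common prefixes — done.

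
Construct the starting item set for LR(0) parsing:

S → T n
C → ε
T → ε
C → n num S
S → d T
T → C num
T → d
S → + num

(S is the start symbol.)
First, augment the grammar with S' → S
I₀ = CLOSURE({ [S' → . S] }):
  [S' → . S] has the dot before S: add [S → . T n], [S → . d T], [S → . + num]
  [S → . T n] has the dot before T: add [T → .], [T → . C num], [T → . d]
  [T → . C num] has the dot before C: add [C → .], [C → . n num S]
No further items can be added.

I₀ = { [C → . n num S], [C → .], [S → . + num], [S → . T n], [S → . d T], [S' → . S], [T → . C num], [T → . d], [T → .] }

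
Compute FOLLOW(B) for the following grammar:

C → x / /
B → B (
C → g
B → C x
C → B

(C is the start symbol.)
To compute FOLLOW(B), find every occurrence of B on a right-hand side N → α B β: add FIRST(β) \ {ε}, and if β is empty or nullable also add FOLLOW(N). Iterate to a fixed point.

In B → B (: B is followed by '(', add FIRST('(') \ {ε} = { '(' }
In C → B: B is at the end, add FOLLOW(C)

The FOLLOW sets referred to above (computed the same way, to a fixed point):
  FOLLOW(C) = { $, 'x' }

Taking the union: FOLLOW(B) = { $, '(', 'x' }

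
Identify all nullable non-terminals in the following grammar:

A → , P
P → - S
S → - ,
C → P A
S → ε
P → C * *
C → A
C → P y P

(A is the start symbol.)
ε-productions: S → ε
So S is immediately nullable.
No further non-terminal can be added: every production for the remaining non-terminals contains a terminal or a non-nullable non-terminal.
Nullable = { 'S' }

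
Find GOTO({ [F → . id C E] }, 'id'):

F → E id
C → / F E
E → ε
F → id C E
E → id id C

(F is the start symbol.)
GOTO(I, 'id') = CLOSURE({ [A → αX.β] : [A → α.Xβ] ∈ I, X = 'id' })

Items with dot before 'id', with the dot advanced:
  [F → . id C E] → [F → id . C E]
Closure of the advanced items:
  [F → id . C E] has the dot before C: add [C → . / F E]

GOTO = { [C → . / F E], [F → id . C E] }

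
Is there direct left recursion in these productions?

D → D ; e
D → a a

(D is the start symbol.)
Yes, D is left-recursive

Direct left recursion occurs when N → N α for some non-terminal N (the right-hand side begins with the left-hand side itself).

D → D ; e: LEFT RECURSIVE (starts with D)
D → a a: starts with a

The grammar has direct left recursion on: D.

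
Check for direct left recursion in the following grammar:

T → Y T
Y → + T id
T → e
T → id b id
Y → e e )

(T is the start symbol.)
Direct left recursion occurs when N → N α for some non-terminal N (the right-hand side begins with the left-hand side itself).

T → Y T: starts with Y
Y → + T id: starts with '+'
T → e: starts with e
T → id b id: starts with id
Y → e e ): starts with e

No direct left recursion found.

Answer: No direct left recursion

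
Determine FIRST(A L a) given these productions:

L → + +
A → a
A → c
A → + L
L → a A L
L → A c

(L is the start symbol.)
{ '+', 'a', 'c' }

FIRST sets of the non-terminals involved (from the grammar, by fixed-point iteration):
  FIRST(A) = { '+', 'a', 'c' }

To compute FIRST(A L a), process the symbols left to right:
Symbol A is a non-terminal. Add FIRST(A) \ {ε} = { '+', 'a', 'c' }
A is not nullable (ε ∉ FIRST(A)), so stop here.
FIRST(A L a) = { '+', 'a', 'c' }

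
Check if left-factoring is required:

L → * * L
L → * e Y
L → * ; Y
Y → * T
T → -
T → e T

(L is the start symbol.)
Left-factoring is needed when two productions for the same non-terminal
share a common prefix on the right-hand side.

Productions for L:
  L → * * L
  L → * e Y
  L → * ; Y
Productions for T:
  T → -
  T → e T

Found common prefix '*' in productions for L

Answer: Yes, L has productions with common prefix '*'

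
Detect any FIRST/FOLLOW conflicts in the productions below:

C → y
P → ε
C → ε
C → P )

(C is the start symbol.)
A FIRST/FOLLOW conflict occurs when a non-terminal N has a nullable alternative N → β (β ⇒* ε) and another alternative N → α with FIRST(α) ∩ FOLLOW(N) ≠ ∅: on such a lookahead the parser cannot decide between expanding α and letting N vanish via β.

Nullable non-terminals: C, P.
FIRST sets used below: FIRST(P) = { ε }

C: nullable alternative(s) C → ε; FOLLOW(C) = { $ }
  C → y: FIRST \ {ε} = { 'y' } — disjoint from FOLLOW(C)
  C → ε: FIRST \ {ε} = { } — this is the only nullable alternative, skip
  C → P ): FIRST \ {ε} = { ')' } — disjoint from FOLLOW(C)
P has a nullable alternative but only one production, so nothing to check.

No FIRST/FOLLOW conflicts found.

Answer: No FIRST/FOLLOW conflicts.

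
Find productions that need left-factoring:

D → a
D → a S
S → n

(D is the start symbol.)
Yes, D has productions with common prefix 'a'

Left-factoring is needed when two productions for the same non-terminal
share a common prefix on the right-hand side.

Productions for D:
  D → a
  D → a S

Found common prefix 'a' in productions for D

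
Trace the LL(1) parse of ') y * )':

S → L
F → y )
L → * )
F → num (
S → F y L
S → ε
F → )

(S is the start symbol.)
LL(1) parsing maintains a stack (initially the start symbol over $) and the input. At each step: if the stack top is a terminal, match it against the current input token; if it is a non-terminal N, replace it with the RHS of M[N, lookahead] (the unique production whose predict set contains the lookahead).

Stack is shown with the top on the left.

Stack    Input      Action
--------------------------
S $      ) y * ) $  output S → F y L
F y L $  ) y * ) $  output F → )
) y L $  ) y * ) $  match ')'
y L $    y * ) $    match 'y'
L $      * ) $      output L → * )
* ) $    * ) $      match '*'
) $      ) $        match ')'
$        $          accept

The string is accepted.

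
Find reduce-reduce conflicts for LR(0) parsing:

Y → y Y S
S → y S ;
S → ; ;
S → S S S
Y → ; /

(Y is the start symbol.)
Augment with Y' → Y and build the canonical LR(0) collection (I0 = CLOSURE({[Y' → . Y]}), then GOTO on every symbol after a dot until no new states appear). It has 14 states:
  I0: { [Y → . ; /], [Y → . y Y S], [Y' → . Y] }  — shift
  I1: { [Y → ; . /] }  — shift
  I2: { [Y' → Y .] }  — accept
  I3: { [Y → . ; /], [Y → . y Y S], [Y → y . Y S] }  — shift
  I4: { [S → . ; ;], [S → . S S S], [S → . y S ;], [Y → y Y . S] }  — shift
  I5: { [S → ; . ;] }  — shift
  I6: { [S → . ; ;], [S → . S S S], [S → . y S ;], [S → S . S S], [Y → y Y S .] }  — shift, reduce
  I7: { [S → . ; ;], [S → . S S S], [S → . y S ;], [S → y . S ;] }  — shift
  I8: { [S → . ; ;], [S → . S S S], [S → . y S ;], [S → S . S S], [S → y S . ;] }  — shift
  I9: { [S → ; . ;], [S → y S ; .] }  — shift, reduce
  I10: { [S → . ; ;], [S → . S S S], [S → . y S ;], [S → S . S S], [S → S S . S] }  — shift
  I11: { [S → . ; ;], [S → . S S S], [S → . y S ;], [S → S . S S], [S → S S . S], [S → S S S .] }  — shift, reduce
  I12: { [S → ; ; .] }  — reduce
  I13: { [Y → ; / .] }  — reduce

No state contains more than one complete item.

Answer: No reduce-reduce conflicts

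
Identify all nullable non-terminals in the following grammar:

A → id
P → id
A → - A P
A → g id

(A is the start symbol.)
None

A non-terminal is nullable if it can derive ε (the empty string): either it has an ε-production, or it has a production whose right-hand side consists entirely of nullable non-terminals.

There are no ε-productions, so no non-terminal can derive ε.
No non-terminals are nullable.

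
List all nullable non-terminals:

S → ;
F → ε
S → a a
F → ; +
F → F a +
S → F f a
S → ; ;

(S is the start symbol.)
ε-productions: F → ε
So F is immediately nullable.
No further non-terminal can be added: every production for the remaining non-terminals contains a terminal or a non-nullable non-terminal.
Nullable = { 'F' }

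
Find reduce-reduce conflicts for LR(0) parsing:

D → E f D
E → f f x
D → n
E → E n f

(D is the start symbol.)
Augment with D' → D and build the canonical LR(0) collection (I0 = CLOSURE({[D' → . D]}), then GOTO on every symbol after a dot until no new states appear). It has 11 states:
  I0: { [D → . E f D], [D → . n], [D' → . D], [E → . E n f], [E → . f f x] }  — shift
  I1: { [D' → D .] }  — accept
  I2: { [D → E . f D], [E → E . n f] }  — shift
  I3: { [E → f . f x] }  — shift
  I4: { [D → n .] }  — reduce
  I5: { [E → f f . x] }  — shift
  I6: { [E → f f x .] }  — reduce
  I7: { [D → . E f D], [D → . n], [D → E f . D], [E → . E n f], [E → . f f x] }  — shift
  I8: { [E → E n . f] }  — shift
  I9: { [E → E n f .] }  — reduce
  I10: { [D → E f D .] }  — reduce

No state contains more than one complete item.

Answer: No reduce-reduce conflicts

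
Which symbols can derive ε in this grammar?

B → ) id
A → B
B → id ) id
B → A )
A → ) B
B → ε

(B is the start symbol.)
ε-productions: B → ε
So B is immediately nullable.
A → B: every symbol on the right is nullable, so A is nullable too.
Every non-terminal is now nullable.
Nullable = { 'A', 'B' }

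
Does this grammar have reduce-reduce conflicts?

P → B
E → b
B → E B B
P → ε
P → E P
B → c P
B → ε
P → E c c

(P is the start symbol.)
Yes — I0: [B → .] vs [P → .]; I2: [B → .] vs [P → .]; I5: [B → .] vs [P → .]; I7: [B → .] vs [P → B .]; I9: [B → .] vs [P → .]; I10: [B → .] vs [P → .]

A reduce-reduce conflict occurs when an LR(0) state has two complete items [A → α .] and [B → β .] — both call for a reduction, and with no lookahead the parser cannot choose between them.

Augment with P' → P and build the canonical LR(0) collection (I0 = CLOSURE({[P' → . P]}), then GOTO on every symbol after a dot until no new states appear). It has 14 states:
  I0: { [B → . E B B], [B → . c P], [B → .], [E → . b], [P → . B], [P → . E P], [P → . E c c], [P → .], [P' → . P] }  — shift, 2 reduces
  I1: { [P → B .] }  — reduce
  I2: { [B → . E B B], [B → . c P], [B → .], [B → E . B B], [E → . b], [P → . B], [P → . E P], [P → . E c c], [P → .], [P → E . P], [P → E . c c] }  — shift, 2 reduces
  I3: { [P' → P .] }  — accept
  I4: { [E → b .] }  — reduce
  I5: { [B → . E B B], [B → . c P], [B → .], [B → c . P], [E → . b], [P → . B], [P → . E P], [P → . E c c], [P → .] }  — shift, 2 reduces
  I6: { [B → c P .] }  — reduce
  I7: { [B → . E B B], [B → . c P], [B → .], [B → E B . B], [E → . b], [P → B .] }  — shift, 2 reduces
  I8: { [P → E P .] }  — reduce
  I9: { [B → . E B B], [B → . c P], [B → .], [B → c . P], [E → . b], [P → . B], [P → . E P], [P → . E c c], [P → .], [P → E c . c] }  — shift, 2 reduces
  I10: { [B → . E B B], [B → . c P], [B → .], [B → c . P], [E → . b], [P → . B], [P → . E P], [P → . E c c], [P → .], [P → E c c .] }  — shift, 3 reduces
  I11: { [B → E B B .] }  — reduce
  I12: { [B → . E B B], [B → . c P], [B → .], [B → E . B B], [E → . b] }  — shift, reduce
  I13: { [B → . E B B], [B → . c P], [B → .], [B → E B . B], [E → . b] }  — shift, reduce

I0 contains complete items [B → .], [P → .] — reduce-reduce conflict.
I2 contains complete items [B → .], [P → .] — reduce-reduce conflict.
I5 contains complete items [B → .], [P → .] — reduce-reduce conflict.
I7 contains complete items [B → .], [P → B .] — reduce-reduce conflict.
I9 contains complete items [B → .], [P → .] — reduce-reduce conflict.
I10 contains complete items [B → .], [P → .], [P → E c c .] — reduce-reduce conflict.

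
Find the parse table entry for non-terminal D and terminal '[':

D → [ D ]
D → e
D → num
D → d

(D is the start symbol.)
To find M[D, '['], we find productions for D where '[' is in the predict set (PREDICT(N → α) = (FIRST(α) \ {ε}) ∪ (FOLLOW(N) if α ⇒* ε)).

D → [ D ]: PREDICT = { '[' }
  '[' is in predict set, so this production goes in M[D, '[']
D → e: PREDICT = { 'e' }
D → num: PREDICT = { 'num' }
D → d: PREDICT = { 'd' }

M[D, '['] = D → [ D ]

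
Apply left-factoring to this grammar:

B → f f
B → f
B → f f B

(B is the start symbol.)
B → f B'
B' → f B''
B'' → ε
B'' → B
B' → ε

Left-factoring transforms A → αβ₁ | αβ₂ into A → αA' and A' → β₁ | β₂
(α is the longest common prefix among the alternatives). Repeat until
no nonterminal has two alternatives with a common prefix.

Round 1: B has alternatives sharing prefix 'f'. Introduce B': B → f B'
  Add: B' → f
  Add: B' → ε
  Add: B' → f B

Round 2: B' has alternatives sharing prefix 'f'. Introduce B'': B' → f B''
  Add: B'' → ε
  Add: B'' → B

No remaining common prefixes — done.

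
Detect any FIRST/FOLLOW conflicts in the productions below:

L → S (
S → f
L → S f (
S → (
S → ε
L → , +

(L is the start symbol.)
Yes. S → f with FOLLOW(S) on { 'f' }; S → '(' with FOLLOW(S) on { '(' }

A FIRST/FOLLOW conflict occurs when a non-terminal N has a nullable alternative N → β (β ⇒* ε) and another alternative N → α with FIRST(α) ∩ FOLLOW(N) ≠ ∅: on such a lookahead the parser cannot decide between expanding α and letting N vanish via β.

Nullable non-terminals: S.

S: nullable alternative(s) S → ε; FOLLOW(S) = { '(', 'f' }
  S → f: FIRST \ {ε} = { 'f' } — overlaps FOLLOW(S) on { 'f' }: CONFLICT
  S → (: FIRST \ {ε} = { '(' } — overlaps FOLLOW(S) on { '(' }: CONFLICT
  S → ε: FIRST \ {ε} = { } — this is the only nullable alternative, skip

L has no nullable alternative, so no FIRST/FOLLOW check is needed there.

So the grammar has 2 FIRST/FOLLOW conflicts (marked CONFLICT above).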